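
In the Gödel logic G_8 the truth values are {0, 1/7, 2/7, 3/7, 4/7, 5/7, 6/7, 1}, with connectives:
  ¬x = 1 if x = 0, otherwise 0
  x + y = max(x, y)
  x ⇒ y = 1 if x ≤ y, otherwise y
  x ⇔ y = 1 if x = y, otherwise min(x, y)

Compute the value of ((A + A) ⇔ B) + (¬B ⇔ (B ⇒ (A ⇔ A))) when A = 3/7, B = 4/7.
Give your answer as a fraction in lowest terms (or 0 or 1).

3/7

A + A = 3/7 + 3/7 = 3/7
(A + A) ⇔ B = 3/7 ⇔ 4/7 = 3/7
¬B = ¬4/7 = 0
A ⇔ A = 3/7 ⇔ 3/7 = 1
B ⇒ (A ⇔ A) = 4/7 ⇒ 1 = 1
¬B ⇔ (B ⇒ (A ⇔ A)) = 0 ⇔ 1 = 0
((A + A) ⇔ B) + (¬B ⇔ (B ⇒ (A ⇔ A))) = 3/7 + 0 = 3/7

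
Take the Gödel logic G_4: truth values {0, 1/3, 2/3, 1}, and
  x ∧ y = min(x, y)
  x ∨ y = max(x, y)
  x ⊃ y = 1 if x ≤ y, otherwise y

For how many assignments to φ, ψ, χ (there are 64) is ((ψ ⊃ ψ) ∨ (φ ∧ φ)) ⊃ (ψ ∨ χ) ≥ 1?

28

value 1: 28 assignments (counts)
value 2/3: 20 assignments
value 1/3: 12 assignments
value 0: 4 assignments
So 28 of the 64 assignments meet the threshold.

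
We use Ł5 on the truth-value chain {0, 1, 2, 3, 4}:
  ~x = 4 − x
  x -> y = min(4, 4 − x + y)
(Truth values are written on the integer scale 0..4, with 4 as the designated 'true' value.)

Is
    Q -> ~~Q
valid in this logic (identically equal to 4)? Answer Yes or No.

Q = 0 ↦ 4
Q = 1 ↦ 4
Q = 2 ↦ 4
Q = 3 ↦ 4
Q = 4 ↦ 4
Every assignment gives a value ≥ 4.

Yes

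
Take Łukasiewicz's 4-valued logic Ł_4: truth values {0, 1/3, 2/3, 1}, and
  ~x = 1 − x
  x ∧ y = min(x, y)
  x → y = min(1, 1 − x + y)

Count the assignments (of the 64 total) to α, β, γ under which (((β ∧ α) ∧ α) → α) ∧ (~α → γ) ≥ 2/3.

52

value 1: 40 assignments (counts)
value 2/3: 12 assignments (counts)
value 1/3: 8 assignments
value 0: 4 assignments
So 52 of the 64 assignments meet the threshold.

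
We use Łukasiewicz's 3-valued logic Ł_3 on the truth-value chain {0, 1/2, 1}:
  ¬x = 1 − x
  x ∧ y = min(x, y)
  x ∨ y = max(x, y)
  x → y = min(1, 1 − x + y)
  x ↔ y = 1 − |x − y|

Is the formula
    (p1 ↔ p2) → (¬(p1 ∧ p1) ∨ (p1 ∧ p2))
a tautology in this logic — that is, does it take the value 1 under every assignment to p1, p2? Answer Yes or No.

Counterexample: take p1 = 1/2, p2 = 1/2.
p1 ↔ p2 = 1/2 ↔ 1/2 = 1
p1 ∧ p1 = 1/2 ∧ 1/2 = 1/2
¬(p1 ∧ p1) = ¬1/2 = 1/2
p1 ∧ p2 = 1/2 ∧ 1/2 = 1/2
¬(p1 ∧ p1) ∨ (p1 ∧ p2) = 1/2 ∨ 1/2 = 1/2
(p1 ↔ p2) → (¬(p1 ∧ p1) ∨ (p1 ∧ p2)) = 1 → 1/2 = 1/2
This gives 1/2 ≠ 1.

No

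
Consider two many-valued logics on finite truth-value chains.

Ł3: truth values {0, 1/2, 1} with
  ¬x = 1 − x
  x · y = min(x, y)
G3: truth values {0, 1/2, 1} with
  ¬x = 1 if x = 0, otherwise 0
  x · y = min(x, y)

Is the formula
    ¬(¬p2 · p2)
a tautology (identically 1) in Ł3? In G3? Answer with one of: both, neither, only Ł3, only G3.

only G3

In Ł3: at p2 = 1/2 the value is 1/2 — not a tautology.
In G3: every assignment gives 1 — tautology.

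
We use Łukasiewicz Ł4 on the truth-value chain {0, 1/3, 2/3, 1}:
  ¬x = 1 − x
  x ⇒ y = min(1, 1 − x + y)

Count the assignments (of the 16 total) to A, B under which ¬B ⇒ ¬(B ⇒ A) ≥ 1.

6

A = 0, B = 0 ↦ 0  <
A = 0, B = 1/3 ↦ 2/3  <
A = 0, B = 2/3 ↦ 1  ≥
A = 0, B = 1 ↦ 1  ≥
A = 1/3, B = 0 ↦ 0  <
A = 1/3, B = 1/3 ↦ 1/3  <
A = 1/3, B = 2/3 ↦ 1  ≥
A = 1/3, B = 1 ↦ 1  ≥
A = 2/3, B = 0 ↦ 0  <
A = 2/3, B = 1/3 ↦ 1/3  <
A = 2/3, B = 2/3 ↦ 2/3  <
A = 2/3, B = 1 ↦ 1  ≥
A = 1, B = 0 ↦ 0  <
A = 1, B = 1/3 ↦ 1/3  <
A = 1, B = 2/3 ↦ 2/3  <
A = 1, B = 1 ↦ 1  ≥
So 6 of the 16 assignments meet the threshold.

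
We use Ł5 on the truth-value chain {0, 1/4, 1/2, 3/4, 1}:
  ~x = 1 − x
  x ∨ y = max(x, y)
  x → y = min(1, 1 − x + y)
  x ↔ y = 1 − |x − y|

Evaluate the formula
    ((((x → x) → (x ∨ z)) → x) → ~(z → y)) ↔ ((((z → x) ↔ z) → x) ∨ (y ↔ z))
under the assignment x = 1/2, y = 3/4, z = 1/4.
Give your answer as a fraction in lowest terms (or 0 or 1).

0

x → x = 1/2 → 1/2 = 1
x ∨ z = 1/2 ∨ 1/4 = 1/2
(x → x) → (x ∨ z) = 1 → 1/2 = 1/2
((x → x) → (x ∨ z)) → x = 1/2 → 1/2 = 1
z → y = 1/4 → 3/4 = 1
~(z → y) = ~1 = 0
(((x → x) → (x ∨ z)) → x) → ~(z → y) = 1 → 0 = 0
z → x = 1/4 → 1/2 = 1
(z → x) ↔ z = 1 ↔ 1/4 = 1/4
((z → x) ↔ z) → x = 1/4 → 1/2 = 1
y ↔ z = 3/4 ↔ 1/4 = 1/2
(((z → x) ↔ z) → x) ∨ (y ↔ z) = 1 ∨ 1/2 = 1
((((x → x) → (x ∨ z)) → x) → ~(z → y)) ↔ ((((z → x) ↔ z) → x) ∨ (y ↔ z)) = 0 ↔ 1 = 0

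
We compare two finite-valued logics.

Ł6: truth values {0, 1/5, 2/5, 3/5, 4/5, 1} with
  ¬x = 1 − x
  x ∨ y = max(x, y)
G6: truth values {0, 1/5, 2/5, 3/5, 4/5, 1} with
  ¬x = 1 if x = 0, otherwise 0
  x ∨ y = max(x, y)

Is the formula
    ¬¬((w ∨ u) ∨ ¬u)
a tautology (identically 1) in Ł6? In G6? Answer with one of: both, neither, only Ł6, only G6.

In Ł6: at u = 1/5, w = 0 the value is 4/5 — not a tautology.
In G6: every assignment gives 1 — tautology.

only G6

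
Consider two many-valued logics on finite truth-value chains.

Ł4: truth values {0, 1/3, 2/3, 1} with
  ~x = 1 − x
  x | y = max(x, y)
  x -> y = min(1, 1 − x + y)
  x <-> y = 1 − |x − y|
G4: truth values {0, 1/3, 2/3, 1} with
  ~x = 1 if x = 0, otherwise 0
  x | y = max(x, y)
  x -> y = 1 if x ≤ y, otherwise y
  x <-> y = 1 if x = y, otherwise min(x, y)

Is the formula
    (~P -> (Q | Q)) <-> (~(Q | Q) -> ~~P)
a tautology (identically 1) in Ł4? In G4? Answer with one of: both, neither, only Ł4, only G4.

only Ł4

In Ł4: every assignment gives 1 — tautology.
In G4: at P = 0, Q = 1/3 the value is 1/3 — not a tautology.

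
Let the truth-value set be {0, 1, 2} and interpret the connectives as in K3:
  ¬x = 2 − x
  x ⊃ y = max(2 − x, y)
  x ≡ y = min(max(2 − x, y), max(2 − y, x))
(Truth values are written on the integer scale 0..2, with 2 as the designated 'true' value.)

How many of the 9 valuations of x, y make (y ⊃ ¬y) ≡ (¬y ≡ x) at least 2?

x = 0, y = 0 ↦ 0  <
x = 0, y = 1 ↦ 1  <
x = 0, y = 2 ↦ 0  <
x = 1, y = 0 ↦ 1  <
x = 1, y = 1 ↦ 1  <
x = 1, y = 2 ↦ 1  <
x = 2, y = 0 ↦ 2  ≥
x = 2, y = 1 ↦ 1  <
x = 2, y = 2 ↦ 2  ≥
So 2 of the 9 assignments meet the threshold.

2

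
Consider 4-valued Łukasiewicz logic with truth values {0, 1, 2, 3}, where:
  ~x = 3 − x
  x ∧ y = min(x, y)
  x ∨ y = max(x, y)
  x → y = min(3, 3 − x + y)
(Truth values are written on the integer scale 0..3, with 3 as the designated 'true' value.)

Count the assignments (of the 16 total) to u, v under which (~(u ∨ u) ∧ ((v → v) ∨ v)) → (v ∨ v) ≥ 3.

10

u = 0, v = 0 ↦ 0  <
u = 0, v = 1 ↦ 1  <
u = 0, v = 2 ↦ 2  <
u = 0, v = 3 ↦ 3  ≥
u = 1, v = 0 ↦ 1  <
u = 1, v = 1 ↦ 2  <
u = 1, v = 2 ↦ 3  ≥
u = 1, v = 3 ↦ 3  ≥
u = 2, v = 0 ↦ 2  <
u = 2, v = 1 ↦ 3  ≥
u = 2, v = 2 ↦ 3  ≥
u = 2, v = 3 ↦ 3  ≥
u = 3, v = 0 ↦ 3  ≥
u = 3, v = 1 ↦ 3  ≥
u = 3, v = 2 ↦ 3  ≥
u = 3, v = 3 ↦ 3  ≥
So 10 of the 16 assignments meet the threshold.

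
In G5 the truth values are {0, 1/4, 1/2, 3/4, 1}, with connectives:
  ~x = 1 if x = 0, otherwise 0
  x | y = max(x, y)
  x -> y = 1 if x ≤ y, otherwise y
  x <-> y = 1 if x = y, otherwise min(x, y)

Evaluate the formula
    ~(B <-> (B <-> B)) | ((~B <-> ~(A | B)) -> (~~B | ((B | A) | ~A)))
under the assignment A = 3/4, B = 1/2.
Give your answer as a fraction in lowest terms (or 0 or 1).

B <-> B = 1/2 <-> 1/2 = 1
B <-> (B <-> B) = 1/2 <-> 1 = 1/2
~(B <-> (B <-> B)) = ~1/2 = 0
~B = ~1/2 = 0
A | B = 3/4 | 1/2 = 3/4
~(A | B) = ~3/4 = 0
~B <-> ~(A | B) = 0 <-> 0 = 1
~B = ~1/2 = 0
~~B = ~0 = 1
B | A = 1/2 | 3/4 = 3/4
~A = ~3/4 = 0
(B | A) | ~A = 3/4 | 0 = 3/4
~~B | ((B | A) | ~A) = 1 | 3/4 = 1
(~B <-> ~(A | B)) -> (~~B | ((B | A) | ~A)) = 1 -> 1 = 1
~(B <-> (B <-> B)) | ((~B <-> ~(A | B)) -> (~~B | ((B | A) | ~A))) = 0 | 1 = 1

1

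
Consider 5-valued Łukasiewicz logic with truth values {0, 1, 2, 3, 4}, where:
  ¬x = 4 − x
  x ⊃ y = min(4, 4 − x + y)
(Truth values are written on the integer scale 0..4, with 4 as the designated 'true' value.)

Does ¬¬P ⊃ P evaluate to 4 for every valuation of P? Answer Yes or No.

Yes

P = 0 ↦ 4
P = 1 ↦ 4
P = 2 ↦ 4
P = 3 ↦ 4
P = 4 ↦ 4
Every assignment gives a value ≥ 4.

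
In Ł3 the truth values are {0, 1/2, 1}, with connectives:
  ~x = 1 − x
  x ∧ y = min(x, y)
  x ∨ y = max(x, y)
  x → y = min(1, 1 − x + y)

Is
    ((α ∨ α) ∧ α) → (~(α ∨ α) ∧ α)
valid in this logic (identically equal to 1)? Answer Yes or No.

Counterexample: take α = 1.
α ∨ α = 1 ∨ 1 = 1
(α ∨ α) ∧ α = 1 ∧ 1 = 1
α ∨ α = 1 ∨ 1 = 1
~(α ∨ α) = ~1 = 0
~(α ∨ α) ∧ α = 0 ∧ 1 = 0
((α ∨ α) ∧ α) → (~(α ∨ α) ∧ α) = 1 → 0 = 0
This gives 0 ≠ 1.

No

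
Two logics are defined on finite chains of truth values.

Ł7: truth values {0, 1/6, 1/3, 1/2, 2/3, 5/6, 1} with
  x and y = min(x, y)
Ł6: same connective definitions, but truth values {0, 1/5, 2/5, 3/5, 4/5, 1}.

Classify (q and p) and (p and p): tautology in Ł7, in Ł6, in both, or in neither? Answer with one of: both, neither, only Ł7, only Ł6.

neither

In Ł7: at p = 0, q = 0 the value is 0 — not a tautology.
In Ł6: at p = 0, q = 0 the value is 0 — not a tautology.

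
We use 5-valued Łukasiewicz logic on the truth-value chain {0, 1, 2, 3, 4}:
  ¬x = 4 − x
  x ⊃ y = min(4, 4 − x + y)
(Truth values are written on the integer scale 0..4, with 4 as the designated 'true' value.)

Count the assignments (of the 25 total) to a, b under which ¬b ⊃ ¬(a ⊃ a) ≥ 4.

value 4: 5 assignments (counts)
value 3: 5 assignments
value 2: 5 assignments
value 1: 5 assignments
value 0: 5 assignments
So 5 of the 25 assignments meet the threshold.

5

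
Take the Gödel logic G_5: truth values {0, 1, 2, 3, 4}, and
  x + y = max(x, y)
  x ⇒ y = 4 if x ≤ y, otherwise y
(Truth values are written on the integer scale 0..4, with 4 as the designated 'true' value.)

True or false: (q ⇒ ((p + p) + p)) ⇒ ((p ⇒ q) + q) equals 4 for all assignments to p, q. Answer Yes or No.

No

Counterexample: take p = 1, q = 0.
p + p = 1 + 1 = 1
(p + p) + p = 1 + 1 = 1
q ⇒ ((p + p) + p) = 0 ⇒ 1 = 4
p ⇒ q = 1 ⇒ 0 = 0
(p ⇒ q) + q = 0 + 0 = 0
(q ⇒ ((p + p) + p)) ⇒ ((p ⇒ q) + q) = 4 ⇒ 0 = 0
This gives 0 ≠ 4.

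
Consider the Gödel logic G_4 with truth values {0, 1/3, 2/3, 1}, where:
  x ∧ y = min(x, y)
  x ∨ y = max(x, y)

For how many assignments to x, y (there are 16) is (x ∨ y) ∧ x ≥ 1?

4

x = 0, y = 0 ↦ 0  <
x = 0, y = 1/3 ↦ 0  <
x = 0, y = 2/3 ↦ 0  <
x = 0, y = 1 ↦ 0  <
x = 1/3, y = 0 ↦ 1/3  <
x = 1/3, y = 1/3 ↦ 1/3  <
x = 1/3, y = 2/3 ↦ 1/3  <
x = 1/3, y = 1 ↦ 1/3  <
x = 2/3, y = 0 ↦ 2/3  <
x = 2/3, y = 1/3 ↦ 2/3  <
x = 2/3, y = 2/3 ↦ 2/3  <
x = 2/3, y = 1 ↦ 2/3  <
x = 1, y = 0 ↦ 1  ≥
x = 1, y = 1/3 ↦ 1  ≥
x = 1, y = 2/3 ↦ 1  ≥
x = 1, y = 1 ↦ 1  ≥
So 4 of the 16 assignments meet the threshold.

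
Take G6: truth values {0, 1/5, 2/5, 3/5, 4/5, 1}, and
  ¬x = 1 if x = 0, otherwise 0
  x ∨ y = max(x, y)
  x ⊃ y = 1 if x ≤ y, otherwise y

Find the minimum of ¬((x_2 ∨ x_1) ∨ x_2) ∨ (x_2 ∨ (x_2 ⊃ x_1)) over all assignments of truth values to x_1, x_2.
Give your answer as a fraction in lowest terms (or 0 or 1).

1/5

Take x_1 = 0, x_2 = 1/5:
x_2 ∨ x_1 = 1/5 ∨ 0 = 1/5
(x_2 ∨ x_1) ∨ x_2 = 1/5 ∨ 1/5 = 1/5
¬((x_2 ∨ x_1) ∨ x_2) = ¬1/5 = 0
x_2 ⊃ x_1 = 1/5 ⊃ 0 = 0
x_2 ∨ (x_2 ⊃ x_1) = 1/5 ∨ 0 = 1/5
¬((x_2 ∨ x_1) ∨ x_2) ∨ (x_2 ∨ (x_2 ⊃ x_1)) = 0 ∨ 1/5 = 1/5
No assignment yields a value below 1/5, so this is the minimum.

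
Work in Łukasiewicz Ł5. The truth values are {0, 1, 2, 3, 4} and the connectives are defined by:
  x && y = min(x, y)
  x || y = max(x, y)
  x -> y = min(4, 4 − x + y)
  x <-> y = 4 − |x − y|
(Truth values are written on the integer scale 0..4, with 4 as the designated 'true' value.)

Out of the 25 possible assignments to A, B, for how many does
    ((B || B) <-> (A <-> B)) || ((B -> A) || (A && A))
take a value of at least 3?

value 4: 17 assignments (counts)
value 3: 4 assignments (counts)
value 2: 2 assignments
value 1: 1 assignment
value 0: 1 assignment
So 21 of the 25 assignments meet the threshold.

21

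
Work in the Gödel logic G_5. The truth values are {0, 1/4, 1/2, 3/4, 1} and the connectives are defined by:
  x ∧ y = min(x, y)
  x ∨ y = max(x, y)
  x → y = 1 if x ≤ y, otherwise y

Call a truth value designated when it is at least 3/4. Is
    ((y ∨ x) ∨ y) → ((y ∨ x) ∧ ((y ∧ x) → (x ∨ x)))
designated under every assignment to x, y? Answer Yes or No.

At x = 1, y = 3/4, for instance:
y ∨ x = 3/4 ∨ 1 = 1
(y ∨ x) ∨ y = 1 ∨ 3/4 = 1
y ∨ x = 3/4 ∨ 1 = 1
y ∧ x = 3/4 ∧ 1 = 3/4
x ∨ x = 1 ∨ 1 = 1
(y ∧ x) → (x ∨ x) = 3/4 → 1 = 1
(y ∨ x) ∧ ((y ∧ x) → (x ∨ x)) = 1 ∧ 1 = 1
((y ∨ x) ∨ y) → ((y ∨ x) ∧ ((y ∧ x) → (x ∨ x))) = 1 → 1 = 1
and checking the remaining 24 assignments likewise gives ≥ 3/4 in every case.

Yes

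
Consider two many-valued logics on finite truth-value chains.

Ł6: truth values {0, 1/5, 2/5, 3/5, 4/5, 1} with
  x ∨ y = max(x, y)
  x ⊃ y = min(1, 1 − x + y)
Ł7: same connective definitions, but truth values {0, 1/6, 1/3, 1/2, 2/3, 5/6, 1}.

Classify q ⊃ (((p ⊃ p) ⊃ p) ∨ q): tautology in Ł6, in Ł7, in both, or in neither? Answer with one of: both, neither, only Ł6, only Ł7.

In Ł6: every assignment gives 1 — tautology.
In Ł7: every assignment gives 1 — tautology.

both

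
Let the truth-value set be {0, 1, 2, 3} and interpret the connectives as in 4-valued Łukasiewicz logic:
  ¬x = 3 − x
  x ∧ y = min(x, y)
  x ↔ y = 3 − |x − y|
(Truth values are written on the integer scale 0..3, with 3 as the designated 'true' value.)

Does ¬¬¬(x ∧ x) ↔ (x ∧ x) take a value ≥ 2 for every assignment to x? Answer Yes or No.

Counterexample: take x = 0.
x ∧ x = 0 ∧ 0 = 0
¬(x ∧ x) = ¬0 = 3
¬¬(x ∧ x) = ¬3 = 0
¬¬¬(x ∧ x) = ¬0 = 3
x ∧ x = 0 ∧ 0 = 0
¬¬¬(x ∧ x) ↔ (x ∧ x) = 3 ↔ 0 = 0
This gives 0, which is below 2.

No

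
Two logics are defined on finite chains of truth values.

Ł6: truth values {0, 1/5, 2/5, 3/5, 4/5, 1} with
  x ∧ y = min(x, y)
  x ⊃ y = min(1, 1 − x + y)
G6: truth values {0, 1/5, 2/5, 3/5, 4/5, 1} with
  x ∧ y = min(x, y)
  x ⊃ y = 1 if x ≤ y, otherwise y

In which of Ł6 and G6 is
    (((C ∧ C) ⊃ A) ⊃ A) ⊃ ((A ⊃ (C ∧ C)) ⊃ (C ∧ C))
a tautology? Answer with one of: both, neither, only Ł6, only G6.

only Ł6

In Ł6: every assignment gives 1 — tautology.
In G6: at A = 0, C = 1/5 the value is 1/5 — not a tautology.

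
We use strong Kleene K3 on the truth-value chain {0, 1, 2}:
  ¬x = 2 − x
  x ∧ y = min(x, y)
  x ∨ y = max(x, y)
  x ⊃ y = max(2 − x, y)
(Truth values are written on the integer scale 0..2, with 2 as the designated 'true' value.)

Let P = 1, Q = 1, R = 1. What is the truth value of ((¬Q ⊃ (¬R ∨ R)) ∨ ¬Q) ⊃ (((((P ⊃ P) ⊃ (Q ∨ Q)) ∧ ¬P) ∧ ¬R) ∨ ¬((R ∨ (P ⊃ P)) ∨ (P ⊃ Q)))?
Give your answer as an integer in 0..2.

¬Q = ¬1 = 1
¬R = ¬1 = 1
¬R ∨ R = 1 ∨ 1 = 1
¬Q ⊃ (¬R ∨ R) = 1 ⊃ 1 = 1
¬Q = ¬1 = 1
(¬Q ⊃ (¬R ∨ R)) ∨ ¬Q = 1 ∨ 1 = 1
P ⊃ P = 1 ⊃ 1 = 1
Q ∨ Q = 1 ∨ 1 = 1
(P ⊃ P) ⊃ (Q ∨ Q) = 1 ⊃ 1 = 1
¬P = ¬1 = 1
((P ⊃ P) ⊃ (Q ∨ Q)) ∧ ¬P = 1 ∧ 1 = 1
¬R = ¬1 = 1
(((P ⊃ P) ⊃ (Q ∨ Q)) ∧ ¬P) ∧ ¬R = 1 ∧ 1 = 1
P ⊃ P = 1 ⊃ 1 = 1
R ∨ (P ⊃ P) = 1 ∨ 1 = 1
P ⊃ Q = 1 ⊃ 1 = 1
(R ∨ (P ⊃ P)) ∨ (P ⊃ Q) = 1 ∨ 1 = 1
¬((R ∨ (P ⊃ P)) ∨ (P ⊃ Q)) = ¬1 = 1
((((P ⊃ P) ⊃ (Q ∨ Q)) ∧ ¬P) ∧ ¬R) ∨ ¬((R ∨ (P ⊃ P)) ∨ (P ⊃ Q)) = 1 ∨ 1 = 1
((¬Q ⊃ (¬R ∨ R)) ∨ ¬Q) ⊃ (((((P ⊃ P) ⊃ (Q ∨ Q)) ∧ ¬P) ∧ ¬R) ∨ ¬((R ∨ (P ⊃ P)) ∨ (P ⊃ Q))) = 1 ⊃ 1 = 1

1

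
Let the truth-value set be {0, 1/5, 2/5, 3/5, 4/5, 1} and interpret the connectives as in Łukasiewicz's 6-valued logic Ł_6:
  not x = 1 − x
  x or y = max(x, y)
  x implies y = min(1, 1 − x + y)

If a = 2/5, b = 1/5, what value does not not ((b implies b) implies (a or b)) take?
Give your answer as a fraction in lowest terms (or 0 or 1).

2/5

b implies b = 1/5 implies 1/5 = 1
a or b = 2/5 or 1/5 = 2/5
(b implies b) implies (a or b) = 1 implies 2/5 = 2/5
not ((b implies b) implies (a or b)) = not 2/5 = 3/5
not not ((b implies b) implies (a or b)) = not 3/5 = 2/5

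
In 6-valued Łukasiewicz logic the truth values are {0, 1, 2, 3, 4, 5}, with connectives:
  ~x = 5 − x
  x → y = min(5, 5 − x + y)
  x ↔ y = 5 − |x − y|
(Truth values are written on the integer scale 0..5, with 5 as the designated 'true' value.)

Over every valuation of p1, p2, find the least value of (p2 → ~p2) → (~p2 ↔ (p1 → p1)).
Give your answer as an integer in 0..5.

3

Take p1 = 0, p2 = 2:
~p2 = ~2 = 3
p2 → ~p2 = 2 → 3 = 5
~p2 = ~2 = 3
p1 → p1 = 0 → 0 = 5
~p2 ↔ (p1 → p1) = 3 ↔ 5 = 3
(p2 → ~p2) → (~p2 ↔ (p1 → p1)) = 5 → 3 = 3
No assignment yields a value below 3, so this is the minimum.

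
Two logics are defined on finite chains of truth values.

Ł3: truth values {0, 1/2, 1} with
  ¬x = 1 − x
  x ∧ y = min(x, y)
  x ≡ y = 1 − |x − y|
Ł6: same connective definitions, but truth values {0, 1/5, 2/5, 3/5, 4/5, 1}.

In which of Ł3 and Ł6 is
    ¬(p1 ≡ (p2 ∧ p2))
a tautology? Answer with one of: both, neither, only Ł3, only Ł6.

In Ł3: at p1 = 0, p2 = 0 the value is 0 — not a tautology.
In Ł6: at p1 = 0, p2 = 0 the value is 0 — not a tautology.

neither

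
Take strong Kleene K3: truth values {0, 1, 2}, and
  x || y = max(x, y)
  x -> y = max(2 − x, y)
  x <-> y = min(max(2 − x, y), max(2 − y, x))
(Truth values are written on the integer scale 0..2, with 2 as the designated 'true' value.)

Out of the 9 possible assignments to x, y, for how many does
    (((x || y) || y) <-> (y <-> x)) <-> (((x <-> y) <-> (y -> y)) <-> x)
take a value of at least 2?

3

x = 0, y = 0 ↦ 2  ≥
x = 0, y = 1 ↦ 1  <
x = 0, y = 2 ↦ 0  <
x = 1, y = 0 ↦ 1  <
x = 1, y = 1 ↦ 1  <
x = 1, y = 2 ↦ 1  <
x = 2, y = 0 ↦ 2  ≥
x = 2, y = 1 ↦ 1  <
x = 2, y = 2 ↦ 2  ≥
So 3 of the 9 assignments meet the threshold.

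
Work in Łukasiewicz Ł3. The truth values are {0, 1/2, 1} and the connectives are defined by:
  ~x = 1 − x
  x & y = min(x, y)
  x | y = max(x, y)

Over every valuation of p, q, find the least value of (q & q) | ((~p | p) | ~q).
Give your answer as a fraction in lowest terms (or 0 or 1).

1/2

Take p = 1/2, q = 1/2:
q & q = 1/2 & 1/2 = 1/2
~p = ~1/2 = 1/2
~p | p = 1/2 | 1/2 = 1/2
~q = ~1/2 = 1/2
(~p | p) | ~q = 1/2 | 1/2 = 1/2
(q & q) | ((~p | p) | ~q) = 1/2 | 1/2 = 1/2
No assignment yields a value below 1/2, so this is the minimum.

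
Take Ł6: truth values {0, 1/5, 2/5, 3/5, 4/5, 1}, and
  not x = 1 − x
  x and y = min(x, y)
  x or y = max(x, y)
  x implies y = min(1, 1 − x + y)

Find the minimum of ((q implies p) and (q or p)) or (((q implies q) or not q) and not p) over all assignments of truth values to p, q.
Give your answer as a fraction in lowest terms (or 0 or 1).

3/5

Take p = 2/5, q = 0:
q implies p = 0 implies 2/5 = 1
q or p = 0 or 2/5 = 2/5
(q implies p) and (q or p) = 1 and 2/5 = 2/5
q implies q = 0 implies 0 = 1
not q = not 0 = 1
(q implies q) or not q = 1 or 1 = 1
not p = not 2/5 = 3/5
((q implies q) or not q) and not p = 1 and 3/5 = 3/5
((q implies p) and (q or p)) or (((q implies q) or not q) and not p) = 2/5 or 3/5 = 3/5
No assignment yields a value below 3/5, so this is the minimum.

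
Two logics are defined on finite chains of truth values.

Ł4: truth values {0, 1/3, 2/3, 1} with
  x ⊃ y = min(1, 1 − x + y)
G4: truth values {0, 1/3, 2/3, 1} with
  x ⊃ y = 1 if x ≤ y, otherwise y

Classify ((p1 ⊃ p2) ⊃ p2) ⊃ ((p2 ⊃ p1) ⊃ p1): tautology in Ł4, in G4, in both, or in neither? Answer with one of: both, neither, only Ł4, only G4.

In Ł4: every assignment gives 1 — tautology.
In G4: at p1 = 1/3, p2 = 0 the value is 1/3 — not a tautology.

only Ł4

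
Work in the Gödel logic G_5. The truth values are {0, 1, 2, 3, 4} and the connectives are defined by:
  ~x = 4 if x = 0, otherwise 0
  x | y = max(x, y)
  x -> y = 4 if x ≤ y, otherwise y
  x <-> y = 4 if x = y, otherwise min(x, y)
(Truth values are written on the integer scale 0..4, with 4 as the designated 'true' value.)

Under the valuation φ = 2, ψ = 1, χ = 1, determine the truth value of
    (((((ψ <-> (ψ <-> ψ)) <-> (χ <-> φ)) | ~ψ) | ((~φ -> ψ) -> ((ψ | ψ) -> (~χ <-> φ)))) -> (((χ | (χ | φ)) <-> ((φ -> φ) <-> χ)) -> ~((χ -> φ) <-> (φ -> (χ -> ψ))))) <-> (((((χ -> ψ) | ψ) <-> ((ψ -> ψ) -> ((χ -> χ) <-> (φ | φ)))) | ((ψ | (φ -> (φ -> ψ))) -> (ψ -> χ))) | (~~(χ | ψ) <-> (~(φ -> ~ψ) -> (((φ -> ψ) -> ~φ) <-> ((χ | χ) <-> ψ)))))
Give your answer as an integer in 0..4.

ψ <-> ψ = 1 <-> 1 = 4
ψ <-> (ψ <-> ψ) = 1 <-> 4 = 1
χ <-> φ = 1 <-> 2 = 1
(ψ <-> (ψ <-> ψ)) <-> (χ <-> φ) = 1 <-> 1 = 4
~ψ = ~1 = 0
((ψ <-> (ψ <-> ψ)) <-> (χ <-> φ)) | ~ψ = 4 | 0 = 4
~φ = ~2 = 0
~φ -> ψ = 0 -> 1 = 4
ψ | ψ = 1 | 1 = 1
~χ = ~1 = 0
~χ <-> φ = 0 <-> 2 = 0
(ψ | ψ) -> (~χ <-> φ) = 1 -> 0 = 0
(~φ -> ψ) -> ((ψ | ψ) -> (~χ <-> φ)) = 4 -> 0 = 0
(((ψ <-> (ψ <-> ψ)) <-> (χ <-> φ)) | ~ψ) | ((~φ -> ψ) -> ((ψ | ψ) -> (~χ <-> φ))) = 4 | 0 = 4
χ | φ = 1 | 2 = 2
χ | (χ | φ) = 1 | 2 = 2
φ -> φ = 2 -> 2 = 4
(φ -> φ) <-> χ = 4 <-> 1 = 1
(χ | (χ | φ)) <-> ((φ -> φ) <-> χ) = 2 <-> 1 = 1
χ -> φ = 1 -> 2 = 4
χ -> ψ = 1 -> 1 = 4
φ -> (χ -> ψ) = 2 -> 4 = 4
(χ -> φ) <-> (φ -> (χ -> ψ)) = 4 <-> 4 = 4
~((χ -> φ) <-> (φ -> (χ -> ψ))) = ~4 = 0
((χ | (χ | φ)) <-> ((φ -> φ) <-> χ)) -> ~((χ -> φ) <-> (φ -> (χ -> ψ))) = 1 -> 0 = 0
((((ψ <-> (ψ <-> ψ)) <-> (χ <-> φ)) | ~ψ) | ((~φ -> ψ) -> ((ψ | ψ) -> (~χ <-> φ)))) -> (((χ | (χ | φ)) <-> ((φ -> φ) <-> χ)) -> ~((χ -> φ) <-> (φ -> (χ -> ψ)))) = 4 -> 0 = 0
χ -> ψ = 1 -> 1 = 4
(χ -> ψ) | ψ = 4 | 1 = 4
ψ -> ψ = 1 -> 1 = 4
χ -> χ = 1 -> 1 = 4
φ | φ = 2 | 2 = 2
(χ -> χ) <-> (φ | φ) = 4 <-> 2 = 2
(ψ -> ψ) -> ((χ -> χ) <-> (φ | φ)) = 4 -> 2 = 2
((χ -> ψ) | ψ) <-> ((ψ -> ψ) -> ((χ -> χ) <-> (φ | φ))) = 4 <-> 2 = 2
φ -> ψ = 2 -> 1 = 1
φ -> (φ -> ψ) = 2 -> 1 = 1
ψ | (φ -> (φ -> ψ)) = 1 | 1 = 1
ψ -> χ = 1 -> 1 = 4
(ψ | (φ -> (φ -> ψ))) -> (ψ -> χ) = 1 -> 4 = 4
(((χ -> ψ) | ψ) <-> ((ψ -> ψ) -> ((χ -> χ) <-> (φ | φ)))) | ((ψ | (φ -> (φ -> ψ))) -> (ψ -> χ)) = 2 | 4 = 4
χ | ψ = 1 | 1 = 1
~(χ | ψ) = ~1 = 0
~~(χ | ψ) = ~0 = 4
~ψ = ~1 = 0
φ -> ~ψ = 2 -> 0 = 0
~(φ -> ~ψ) = ~0 = 4
φ -> ψ = 2 -> 1 = 1
~φ = ~2 = 0
(φ -> ψ) -> ~φ = 1 -> 0 = 0
χ | χ = 1 | 1 = 1
(χ | χ) <-> ψ = 1 <-> 1 = 4
((φ -> ψ) -> ~φ) <-> ((χ | χ) <-> ψ) = 0 <-> 4 = 0
~(φ -> ~ψ) -> (((φ -> ψ) -> ~φ) <-> ((χ | χ) <-> ψ)) = 4 -> 0 = 0
~~(χ | ψ) <-> (~(φ -> ~ψ) -> (((φ -> ψ) -> ~φ) <-> ((χ | χ) <-> ψ))) = 4 <-> 0 = 0
((((χ -> ψ) | ψ) <-> ((ψ -> ψ) -> ((χ -> χ) <-> (φ | φ)))) | ((ψ | (φ -> (φ -> ψ))) -> (ψ -> χ))) | (~~(χ | ψ) <-> (~(φ -> ~ψ) -> (((φ -> ψ) -> ~φ) <-> ((χ | χ) <-> ψ)))) = 4 | 0 = 4
(((((ψ <-> (ψ <-> ψ)) <-> (χ <-> φ)) | ~ψ) | ((~φ -> ψ) -> ((ψ | ψ) -> (~χ <-> φ)))) -> (((χ | (χ | φ)) <-> ((φ -> φ) <-> χ)) -> ~((χ -> φ) <-> (φ -> (χ -> ψ))))) <-> (((((χ -> ψ) | ψ) <-> ((ψ -> ψ) -> ((χ -> χ) <-> (φ | φ)))) | ((ψ | (φ -> (φ -> ψ))) -> (ψ -> χ))) | (~~(χ | ψ) <-> (~(φ -> ~ψ) -> (((φ -> ψ) -> ~φ) <-> ((χ | χ) <-> ψ))))) = 0 <-> 4 = 0

0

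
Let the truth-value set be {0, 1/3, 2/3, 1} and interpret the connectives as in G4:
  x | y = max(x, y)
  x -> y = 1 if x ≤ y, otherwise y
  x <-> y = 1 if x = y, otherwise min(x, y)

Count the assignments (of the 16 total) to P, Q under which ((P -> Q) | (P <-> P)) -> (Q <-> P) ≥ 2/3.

6

P = 0, Q = 0 ↦ 1  ≥
P = 0, Q = 1/3 ↦ 0  <
P = 0, Q = 2/3 ↦ 0  <
P = 0, Q = 1 ↦ 0  <
P = 1/3, Q = 0 ↦ 0  <
P = 1/3, Q = 1/3 ↦ 1  ≥
P = 1/3, Q = 2/3 ↦ 1/3  <
P = 1/3, Q = 1 ↦ 1/3  <
P = 2/3, Q = 0 ↦ 0  <
P = 2/3, Q = 1/3 ↦ 1/3  <
P = 2/3, Q = 2/3 ↦ 1  ≥
P = 2/3, Q = 1 ↦ 2/3  ≥
P = 1, Q = 0 ↦ 0  <
P = 1, Q = 1/3 ↦ 1/3  <
P = 1, Q = 2/3 ↦ 2/3  ≥
P = 1, Q = 1 ↦ 1  ≥
So 6 of the 16 assignments meet the threshold.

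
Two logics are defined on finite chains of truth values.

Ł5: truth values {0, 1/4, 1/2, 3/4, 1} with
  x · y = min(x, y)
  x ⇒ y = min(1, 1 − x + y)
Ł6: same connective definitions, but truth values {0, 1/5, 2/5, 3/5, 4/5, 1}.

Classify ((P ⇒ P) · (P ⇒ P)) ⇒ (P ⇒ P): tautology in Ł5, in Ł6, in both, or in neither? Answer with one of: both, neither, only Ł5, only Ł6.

both

In Ł5: every assignment gives 1 — tautology.
In Ł6: every assignment gives 1 — tautology.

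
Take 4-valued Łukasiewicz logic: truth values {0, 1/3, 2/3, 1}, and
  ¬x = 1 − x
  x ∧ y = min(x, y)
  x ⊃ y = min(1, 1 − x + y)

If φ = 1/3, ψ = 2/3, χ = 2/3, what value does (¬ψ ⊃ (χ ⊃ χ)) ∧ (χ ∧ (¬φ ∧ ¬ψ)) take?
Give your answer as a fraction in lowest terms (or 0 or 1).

¬ψ = ¬2/3 = 1/3
χ ⊃ χ = 2/3 ⊃ 2/3 = 1
¬ψ ⊃ (χ ⊃ χ) = 1/3 ⊃ 1 = 1
¬φ = ¬1/3 = 2/3
¬ψ = ¬2/3 = 1/3
¬φ ∧ ¬ψ = 2/3 ∧ 1/3 = 1/3
χ ∧ (¬φ ∧ ¬ψ) = 2/3 ∧ 1/3 = 1/3
(¬ψ ⊃ (χ ⊃ χ)) ∧ (χ ∧ (¬φ ∧ ¬ψ)) = 1 ∧ 1/3 = 1/3

1/3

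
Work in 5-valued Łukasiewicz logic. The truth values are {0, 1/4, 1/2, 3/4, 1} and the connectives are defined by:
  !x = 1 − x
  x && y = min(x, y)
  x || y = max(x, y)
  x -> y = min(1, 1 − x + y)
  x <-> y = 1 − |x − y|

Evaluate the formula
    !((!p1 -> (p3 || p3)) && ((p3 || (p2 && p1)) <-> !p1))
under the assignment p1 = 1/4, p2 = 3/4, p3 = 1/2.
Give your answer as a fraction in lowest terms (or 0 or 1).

!p1 = !1/4 = 3/4
p3 || p3 = 1/2 || 1/2 = 1/2
!p1 -> (p3 || p3) = 3/4 -> 1/2 = 3/4
p2 && p1 = 3/4 && 1/4 = 1/4
p3 || (p2 && p1) = 1/2 || 1/4 = 1/2
!p1 = !1/4 = 3/4
(p3 || (p2 && p1)) <-> !p1 = 1/2 <-> 3/4 = 3/4
(!p1 -> (p3 || p3)) && ((p3 || (p2 && p1)) <-> !p1) = 3/4 && 3/4 = 3/4
!((!p1 -> (p3 || p3)) && ((p3 || (p2 && p1)) <-> !p1)) = !3/4 = 1/4

1/4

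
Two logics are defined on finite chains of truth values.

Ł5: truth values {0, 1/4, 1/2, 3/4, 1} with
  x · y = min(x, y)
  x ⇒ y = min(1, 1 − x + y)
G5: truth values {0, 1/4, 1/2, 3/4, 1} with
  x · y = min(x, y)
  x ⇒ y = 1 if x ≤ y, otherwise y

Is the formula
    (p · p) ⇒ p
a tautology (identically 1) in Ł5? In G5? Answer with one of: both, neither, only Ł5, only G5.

both

In Ł5: every assignment gives 1 — tautology.
In G5: every assignment gives 1 — tautology.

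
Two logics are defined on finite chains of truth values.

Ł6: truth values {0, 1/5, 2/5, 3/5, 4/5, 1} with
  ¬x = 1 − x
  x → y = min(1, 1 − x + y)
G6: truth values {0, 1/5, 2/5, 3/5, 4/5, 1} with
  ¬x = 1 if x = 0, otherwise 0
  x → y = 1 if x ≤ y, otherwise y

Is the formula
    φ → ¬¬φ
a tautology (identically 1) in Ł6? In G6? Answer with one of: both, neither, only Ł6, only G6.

In Ł6: every assignment gives 1 — tautology.
In G6: every assignment gives 1 — tautology.

both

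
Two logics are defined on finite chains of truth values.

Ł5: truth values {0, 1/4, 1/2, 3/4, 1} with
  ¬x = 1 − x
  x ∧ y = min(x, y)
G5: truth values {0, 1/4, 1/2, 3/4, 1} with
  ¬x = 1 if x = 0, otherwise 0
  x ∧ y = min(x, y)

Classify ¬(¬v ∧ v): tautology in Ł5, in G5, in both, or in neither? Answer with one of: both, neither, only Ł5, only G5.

In Ł5: at v = 1/4 the value is 3/4 — not a tautology.
In G5: every assignment gives 1 — tautology.

only G5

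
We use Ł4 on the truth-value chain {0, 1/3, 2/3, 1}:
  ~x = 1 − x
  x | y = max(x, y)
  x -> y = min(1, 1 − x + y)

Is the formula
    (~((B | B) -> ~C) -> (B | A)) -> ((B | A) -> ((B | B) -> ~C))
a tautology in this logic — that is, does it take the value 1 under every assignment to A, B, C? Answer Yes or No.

Counterexample: take A = 0, B = 2/3, C = 1.
B | B = 2/3 | 2/3 = 2/3
~C = ~1 = 0
(B | B) -> ~C = 2/3 -> 0 = 1/3
~((B | B) -> ~C) = ~1/3 = 2/3
B | A = 2/3 | 0 = 2/3
~((B | B) -> ~C) -> (B | A) = 2/3 -> 2/3 = 1
B | A = 2/3 | 0 = 2/3
B | B = 2/3 | 2/3 = 2/3
~C = ~1 = 0
(B | B) -> ~C = 2/3 -> 0 = 1/3
(B | A) -> ((B | B) -> ~C) = 2/3 -> 1/3 = 2/3
(~((B | B) -> ~C) -> (B | A)) -> ((B | A) -> ((B | B) -> ~C)) = 1 -> 2/3 = 2/3
This gives 2/3 ≠ 1.

No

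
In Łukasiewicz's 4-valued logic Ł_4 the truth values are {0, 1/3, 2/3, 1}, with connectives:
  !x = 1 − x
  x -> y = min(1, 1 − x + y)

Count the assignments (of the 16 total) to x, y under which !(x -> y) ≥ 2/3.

3

x = 0, y = 0 ↦ 0  <
x = 0, y = 1/3 ↦ 0  <
x = 0, y = 2/3 ↦ 0  <
x = 0, y = 1 ↦ 0  <
x = 1/3, y = 0 ↦ 1/3  <
x = 1/3, y = 1/3 ↦ 0  <
x = 1/3, y = 2/3 ↦ 0  <
x = 1/3, y = 1 ↦ 0  <
x = 2/3, y = 0 ↦ 2/3  ≥
x = 2/3, y = 1/3 ↦ 1/3  <
x = 2/3, y = 2/3 ↦ 0  <
x = 2/3, y = 1 ↦ 0  <
x = 1, y = 0 ↦ 1  ≥
x = 1, y = 1/3 ↦ 2/3  ≥
x = 1, y = 2/3 ↦ 1/3  <
x = 1, y = 1 ↦ 0  <
So 3 of the 16 assignments meet the threshold.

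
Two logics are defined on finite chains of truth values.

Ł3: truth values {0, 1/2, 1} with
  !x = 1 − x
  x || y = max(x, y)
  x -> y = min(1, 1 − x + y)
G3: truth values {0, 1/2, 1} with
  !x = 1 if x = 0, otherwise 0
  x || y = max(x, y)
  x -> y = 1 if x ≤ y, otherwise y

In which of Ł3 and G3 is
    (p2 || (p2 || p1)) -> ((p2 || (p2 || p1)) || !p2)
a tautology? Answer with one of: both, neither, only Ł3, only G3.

In Ł3: every assignment gives 1 — tautology.
In G3: every assignment gives 1 — tautology.

both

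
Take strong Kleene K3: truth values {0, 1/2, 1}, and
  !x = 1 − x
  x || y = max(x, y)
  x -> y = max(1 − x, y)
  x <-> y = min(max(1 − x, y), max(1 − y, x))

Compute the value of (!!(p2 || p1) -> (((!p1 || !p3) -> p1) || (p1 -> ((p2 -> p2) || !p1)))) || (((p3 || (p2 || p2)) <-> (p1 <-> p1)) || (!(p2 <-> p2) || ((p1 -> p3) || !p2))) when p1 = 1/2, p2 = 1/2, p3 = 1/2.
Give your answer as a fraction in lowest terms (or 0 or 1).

1/2

p2 || p1 = 1/2 || 1/2 = 1/2
!(p2 || p1) = !1/2 = 1/2
!!(p2 || p1) = !1/2 = 1/2
!p1 = !1/2 = 1/2
!p3 = !1/2 = 1/2
!p1 || !p3 = 1/2 || 1/2 = 1/2
(!p1 || !p3) -> p1 = 1/2 -> 1/2 = 1/2
p2 -> p2 = 1/2 -> 1/2 = 1/2
!p1 = !1/2 = 1/2
(p2 -> p2) || !p1 = 1/2 || 1/2 = 1/2
p1 -> ((p2 -> p2) || !p1) = 1/2 -> 1/2 = 1/2
((!p1 || !p3) -> p1) || (p1 -> ((p2 -> p2) || !p1)) = 1/2 || 1/2 = 1/2
!!(p2 || p1) -> (((!p1 || !p3) -> p1) || (p1 -> ((p2 -> p2) || !p1))) = 1/2 -> 1/2 = 1/2
p2 || p2 = 1/2 || 1/2 = 1/2
p3 || (p2 || p2) = 1/2 || 1/2 = 1/2
p1 <-> p1 = 1/2 <-> 1/2 = 1/2
(p3 || (p2 || p2)) <-> (p1 <-> p1) = 1/2 <-> 1/2 = 1/2
p2 <-> p2 = 1/2 <-> 1/2 = 1/2
!(p2 <-> p2) = !1/2 = 1/2
p1 -> p3 = 1/2 -> 1/2 = 1/2
!p2 = !1/2 = 1/2
(p1 -> p3) || !p2 = 1/2 || 1/2 = 1/2
!(p2 <-> p2) || ((p1 -> p3) || !p2) = 1/2 || 1/2 = 1/2
((p3 || (p2 || p2)) <-> (p1 <-> p1)) || (!(p2 <-> p2) || ((p1 -> p3) || !p2)) = 1/2 || 1/2 = 1/2
(!!(p2 || p1) -> (((!p1 || !p3) -> p1) || (p1 -> ((p2 -> p2) || !p1)))) || (((p3 || (p2 || p2)) <-> (p1 <-> p1)) || (!(p2 <-> p2) || ((p1 -> p3) || !p2))) = 1/2 || 1/2 = 1/2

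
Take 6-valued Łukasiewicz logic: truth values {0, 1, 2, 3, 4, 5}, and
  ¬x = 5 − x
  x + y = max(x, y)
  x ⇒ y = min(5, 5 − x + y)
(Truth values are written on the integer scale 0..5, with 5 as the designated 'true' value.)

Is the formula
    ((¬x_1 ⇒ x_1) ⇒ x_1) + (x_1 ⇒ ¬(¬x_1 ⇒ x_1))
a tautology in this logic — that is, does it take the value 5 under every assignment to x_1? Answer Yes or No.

Counterexample: take x_1 = 2.
¬x_1 = ¬2 = 3
¬x_1 ⇒ x_1 = 3 ⇒ 2 = 4
(¬x_1 ⇒ x_1) ⇒ x_1 = 4 ⇒ 2 = 3
¬x_1 = ¬2 = 3
¬x_1 ⇒ x_1 = 3 ⇒ 2 = 4
¬(¬x_1 ⇒ x_1) = ¬4 = 1
x_1 ⇒ ¬(¬x_1 ⇒ x_1) = 2 ⇒ 1 = 4
((¬x_1 ⇒ x_1) ⇒ x_1) + (x_1 ⇒ ¬(¬x_1 ⇒ x_1)) = 3 + 4 = 4
This gives 4 ≠ 5.

No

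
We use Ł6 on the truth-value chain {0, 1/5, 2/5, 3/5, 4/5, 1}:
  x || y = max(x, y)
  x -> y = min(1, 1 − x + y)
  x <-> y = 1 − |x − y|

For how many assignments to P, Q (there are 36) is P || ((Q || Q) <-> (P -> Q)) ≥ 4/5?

20

value 1: 11 assignments (counts)
value 4/5: 9 assignments (counts)
value 3/5: 7 assignments
value 2/5: 5 assignments
value 1/5: 3 assignments
value 0: 1 assignment
So 20 of the 36 assignments meet the threshold.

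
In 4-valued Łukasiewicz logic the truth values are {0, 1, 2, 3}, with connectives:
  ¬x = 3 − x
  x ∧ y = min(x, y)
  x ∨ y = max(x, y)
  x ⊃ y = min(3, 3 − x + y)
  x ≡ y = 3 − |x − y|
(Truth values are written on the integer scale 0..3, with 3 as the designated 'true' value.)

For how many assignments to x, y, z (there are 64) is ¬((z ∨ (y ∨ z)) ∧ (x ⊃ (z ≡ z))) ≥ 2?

16

value 3: 4 assignments (counts)
value 2: 12 assignments (counts)
value 1: 20 assignments
value 0: 28 assignments
So 16 of the 64 assignments meet the threshold.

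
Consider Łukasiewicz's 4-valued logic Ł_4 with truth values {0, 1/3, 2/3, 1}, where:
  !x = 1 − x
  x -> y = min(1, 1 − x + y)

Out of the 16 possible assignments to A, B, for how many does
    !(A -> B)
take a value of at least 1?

A = 0, B = 0 ↦ 0  <
A = 0, B = 1/3 ↦ 0  <
A = 0, B = 2/3 ↦ 0  <
A = 0, B = 1 ↦ 0  <
A = 1/3, B = 0 ↦ 1/3  <
A = 1/3, B = 1/3 ↦ 0  <
A = 1/3, B = 2/3 ↦ 0  <
A = 1/3, B = 1 ↦ 0  <
A = 2/3, B = 0 ↦ 2/3  <
A = 2/3, B = 1/3 ↦ 1/3  <
A = 2/3, B = 2/3 ↦ 0  <
A = 2/3, B = 1 ↦ 0  <
A = 1, B = 0 ↦ 1  ≥
A = 1, B = 1/3 ↦ 2/3  <
A = 1, B = 2/3 ↦ 1/3  <
A = 1, B = 1 ↦ 0  <
So 1 of the 16 assignments meets the threshold.

1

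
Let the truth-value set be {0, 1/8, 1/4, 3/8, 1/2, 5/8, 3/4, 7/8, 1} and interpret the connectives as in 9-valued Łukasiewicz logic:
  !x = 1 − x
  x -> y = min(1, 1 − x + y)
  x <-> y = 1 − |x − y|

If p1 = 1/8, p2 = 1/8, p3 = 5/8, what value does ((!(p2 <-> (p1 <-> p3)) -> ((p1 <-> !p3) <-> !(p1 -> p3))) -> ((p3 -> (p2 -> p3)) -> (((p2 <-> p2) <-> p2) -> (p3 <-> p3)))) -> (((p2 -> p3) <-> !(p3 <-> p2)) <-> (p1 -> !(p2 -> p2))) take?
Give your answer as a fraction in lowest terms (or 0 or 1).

5/8

p1 <-> p3 = 1/8 <-> 5/8 = 1/2
p2 <-> (p1 <-> p3) = 1/8 <-> 1/2 = 5/8
!(p2 <-> (p1 <-> p3)) = !5/8 = 3/8
!p3 = !5/8 = 3/8
p1 <-> !p3 = 1/8 <-> 3/8 = 3/4
p1 -> p3 = 1/8 -> 5/8 = 1
!(p1 -> p3) = !1 = 0
(p1 <-> !p3) <-> !(p1 -> p3) = 3/4 <-> 0 = 1/4
!(p2 <-> (p1 <-> p3)) -> ((p1 <-> !p3) <-> !(p1 -> p3)) = 3/8 -> 1/4 = 7/8
p2 -> p3 = 1/8 -> 5/8 = 1
p3 -> (p2 -> p3) = 5/8 -> 1 = 1
p2 <-> p2 = 1/8 <-> 1/8 = 1
(p2 <-> p2) <-> p2 = 1 <-> 1/8 = 1/8
p3 <-> p3 = 5/8 <-> 5/8 = 1
((p2 <-> p2) <-> p2) -> (p3 <-> p3) = 1/8 -> 1 = 1
(p3 -> (p2 -> p3)) -> (((p2 <-> p2) <-> p2) -> (p3 <-> p3)) = 1 -> 1 = 1
(!(p2 <-> (p1 <-> p3)) -> ((p1 <-> !p3) <-> !(p1 -> p3))) -> ((p3 -> (p2 -> p3)) -> (((p2 <-> p2) <-> p2) -> (p3 <-> p3))) = 7/8 -> 1 = 1
p2 -> p3 = 1/8 -> 5/8 = 1
p3 <-> p2 = 5/8 <-> 1/8 = 1/2
!(p3 <-> p2) = !1/2 = 1/2
(p2 -> p3) <-> !(p3 <-> p2) = 1 <-> 1/2 = 1/2
p2 -> p2 = 1/8 -> 1/8 = 1
!(p2 -> p2) = !1 = 0
p1 -> !(p2 -> p2) = 1/8 -> 0 = 7/8
((p2 -> p3) <-> !(p3 <-> p2)) <-> (p1 -> !(p2 -> p2)) = 1/2 <-> 7/8 = 5/8
((!(p2 <-> (p1 <-> p3)) -> ((p1 <-> !p3) <-> !(p1 -> p3))) -> ((p3 -> (p2 -> p3)) -> (((p2 <-> p2) <-> p2) -> (p3 <-> p3)))) -> (((p2 -> p3) <-> !(p3 <-> p2)) <-> (p1 -> !(p2 -> p2))) = 1 -> 5/8 = 5/8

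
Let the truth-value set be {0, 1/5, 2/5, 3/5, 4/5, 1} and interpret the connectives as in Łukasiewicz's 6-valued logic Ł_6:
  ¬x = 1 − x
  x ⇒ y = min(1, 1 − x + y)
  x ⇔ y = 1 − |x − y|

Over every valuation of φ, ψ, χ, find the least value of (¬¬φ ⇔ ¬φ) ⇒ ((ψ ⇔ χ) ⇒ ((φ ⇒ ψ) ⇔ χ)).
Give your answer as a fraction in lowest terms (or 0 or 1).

3/5

Take φ = 2/5, ψ = 0, χ = 0:
¬φ = ¬2/5 = 3/5
¬¬φ = ¬3/5 = 2/5
¬φ = ¬2/5 = 3/5
¬¬φ ⇔ ¬φ = 2/5 ⇔ 3/5 = 4/5
ψ ⇔ χ = 0 ⇔ 0 = 1
φ ⇒ ψ = 2/5 ⇒ 0 = 3/5
(φ ⇒ ψ) ⇔ χ = 3/5 ⇔ 0 = 2/5
(ψ ⇔ χ) ⇒ ((φ ⇒ ψ) ⇔ χ) = 1 ⇒ 2/5 = 2/5
(¬¬φ ⇔ ¬φ) ⇒ ((ψ ⇔ χ) ⇒ ((φ ⇒ ψ) ⇔ χ)) = 4/5 ⇒ 2/5 = 3/5
No assignment yields a value below 3/5, so this is the minimum.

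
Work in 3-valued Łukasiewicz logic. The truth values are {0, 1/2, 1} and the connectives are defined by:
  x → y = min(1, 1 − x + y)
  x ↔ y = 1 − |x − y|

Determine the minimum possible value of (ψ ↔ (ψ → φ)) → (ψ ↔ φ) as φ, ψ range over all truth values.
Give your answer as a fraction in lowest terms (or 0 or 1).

Take φ = 0, ψ = 1/2:
ψ → φ = 1/2 → 0 = 1/2
ψ ↔ (ψ → φ) = 1/2 ↔ 1/2 = 1
ψ ↔ φ = 1/2 ↔ 0 = 1/2
(ψ ↔ (ψ → φ)) → (ψ ↔ φ) = 1 → 1/2 = 1/2
No assignment yields a value below 1/2, so this is the minimum.

1/2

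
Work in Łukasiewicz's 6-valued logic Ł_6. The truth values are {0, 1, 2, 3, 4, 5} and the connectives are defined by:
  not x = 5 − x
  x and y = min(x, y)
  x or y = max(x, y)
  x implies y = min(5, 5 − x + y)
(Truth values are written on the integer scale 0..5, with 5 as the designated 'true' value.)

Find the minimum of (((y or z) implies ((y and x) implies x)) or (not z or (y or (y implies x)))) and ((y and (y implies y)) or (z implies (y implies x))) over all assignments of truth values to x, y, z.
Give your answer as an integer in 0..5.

3

Take x = 0, y = 2, z = 5:
y or z = 2 or 5 = 5
y and x = 2 and 0 = 0
(y and x) implies x = 0 implies 0 = 5
(y or z) implies ((y and x) implies x) = 5 implies 5 = 5
not z = not 5 = 0
y implies x = 2 implies 0 = 3
y or (y implies x) = 2 or 3 = 3
not z or (y or (y implies x)) = 0 or 3 = 3
((y or z) implies ((y and x) implies x)) or (not z or (y or (y implies x))) = 5 or 3 = 5
y implies y = 2 implies 2 = 5
y and (y implies y) = 2 and 5 = 2
y implies x = 2 implies 0 = 3
z implies (y implies x) = 5 implies 3 = 3
(y and (y implies y)) or (z implies (y implies x)) = 2 or 3 = 3
(((y or z) implies ((y and x) implies x)) or (not z or (y or (y implies x)))) and ((y and (y implies y)) or (z implies (y implies x))) = 5 and 3 = 3
No assignment yields a value below 3, so this is the minimum.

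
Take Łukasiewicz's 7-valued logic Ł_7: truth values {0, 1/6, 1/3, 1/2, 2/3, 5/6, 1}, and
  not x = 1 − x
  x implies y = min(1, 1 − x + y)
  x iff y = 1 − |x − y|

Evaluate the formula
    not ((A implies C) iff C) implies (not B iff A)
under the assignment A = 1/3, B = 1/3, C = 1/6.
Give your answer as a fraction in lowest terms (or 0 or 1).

A implies C = 1/3 implies 1/6 = 5/6
(A implies C) iff C = 5/6 iff 1/6 = 1/3
not ((A implies C) iff C) = not 1/3 = 2/3
not B = not 1/3 = 2/3
not B iff A = 2/3 iff 1/3 = 2/3
not ((A implies C) iff C) implies (not B iff A) = 2/3 implies 2/3 = 1

1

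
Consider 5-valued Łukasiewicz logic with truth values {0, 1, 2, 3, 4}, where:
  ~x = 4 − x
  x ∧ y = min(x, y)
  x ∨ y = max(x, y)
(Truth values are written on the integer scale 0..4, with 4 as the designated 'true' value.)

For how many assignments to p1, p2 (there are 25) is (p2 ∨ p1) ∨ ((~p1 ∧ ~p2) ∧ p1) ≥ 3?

16

value 4: 9 assignments (counts)
value 3: 7 assignments (counts)
value 2: 5 assignments
value 1: 3 assignments
value 0: 1 assignment
So 16 of the 25 assignments meet the threshold.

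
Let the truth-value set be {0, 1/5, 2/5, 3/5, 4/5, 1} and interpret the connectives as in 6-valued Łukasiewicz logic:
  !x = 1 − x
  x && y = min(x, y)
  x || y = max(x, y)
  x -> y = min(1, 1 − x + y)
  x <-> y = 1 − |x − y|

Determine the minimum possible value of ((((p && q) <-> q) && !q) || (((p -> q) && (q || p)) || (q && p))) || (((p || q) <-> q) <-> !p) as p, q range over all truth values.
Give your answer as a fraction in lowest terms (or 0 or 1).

Take p = 2/5, q = 2/5:
p && q = 2/5 && 2/5 = 2/5
(p && q) <-> q = 2/5 <-> 2/5 = 1
!q = !2/5 = 3/5
((p && q) <-> q) && !q = 1 && 3/5 = 3/5
p -> q = 2/5 -> 2/5 = 1
q || p = 2/5 || 2/5 = 2/5
(p -> q) && (q || p) = 1 && 2/5 = 2/5
q && p = 2/5 && 2/5 = 2/5
((p -> q) && (q || p)) || (q && p) = 2/5 || 2/5 = 2/5
(((p && q) <-> q) && !q) || (((p -> q) && (q || p)) || (q && p)) = 3/5 || 2/5 = 3/5
p || q = 2/5 || 2/5 = 2/5
(p || q) <-> q = 2/5 <-> 2/5 = 1
!p = !2/5 = 3/5
((p || q) <-> q) <-> !p = 1 <-> 3/5 = 3/5
((((p && q) <-> q) && !q) || (((p -> q) && (q || p)) || (q && p))) || (((p || q) <-> q) <-> !p) = 3/5 || 3/5 = 3/5
No assignment yields a value below 3/5, so this is the minimum.

3/5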